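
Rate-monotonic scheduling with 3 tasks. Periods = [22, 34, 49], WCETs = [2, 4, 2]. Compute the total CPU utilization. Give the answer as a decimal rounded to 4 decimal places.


Compute individual utilizations (exact fractions):
  Task 1: C/T = 2/22 = 1/11 (approx. 0.0909)
  Task 2: C/T = 4/34 = 2/17 (approx. 0.1176)
  Task 3: C/T = 2/49 (approx. 0.0408)
Total utilization U = 1/11 + 2/17 + 2/49 = 2285/9163
Rounded to 4 decimal places: U = 0.2494
RM (Liu & Layland) bound for 3 tasks = 0.779763; compare with U = 2285/9163 (approx. 0.249372)
U <= bound, so schedulable by RM sufficient condition.

0.2494


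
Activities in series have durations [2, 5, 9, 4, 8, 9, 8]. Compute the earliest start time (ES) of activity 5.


Activity 5 starts after activities 1 through 4 complete.
Predecessor durations: [2, 5, 9, 4]
ES = 2 + 5 + 9 + 4 = 20

20


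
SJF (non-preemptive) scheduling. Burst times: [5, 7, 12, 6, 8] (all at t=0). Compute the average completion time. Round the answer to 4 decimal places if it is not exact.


SJF order (ascending): [5, 6, 7, 8, 12]
Completion times:
  Job 1: burst=5, C=5
  Job 2: burst=6, C=11
  Job 3: burst=7, C=18
  Job 4: burst=8, C=26
  Job 5: burst=12, C=38
Average completion = 98/5 = 19.6

19.6


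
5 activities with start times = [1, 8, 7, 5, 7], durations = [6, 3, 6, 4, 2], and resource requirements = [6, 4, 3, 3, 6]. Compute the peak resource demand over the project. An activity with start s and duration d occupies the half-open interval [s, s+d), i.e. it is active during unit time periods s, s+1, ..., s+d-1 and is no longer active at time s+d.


Each activity i is active on [start_i, start_i + duration_i).
Compute total resource usage per time slot:
  t=0: active resources = [], total = 0
  t=1: active resources = [6], total = 6
  t=2: active resources = [6], total = 6
  t=3: active resources = [6], total = 6
  t=4: active resources = [6], total = 6
  t=5: active resources = [6, 3], total = 9
  t=6: active resources = [6, 3], total = 9
  t=7: active resources = [3, 3, 6], total = 12
  t=8: active resources = [4, 3, 3, 6], total = 16
  t=9: active resources = [4, 3], total = 7
  t=10: active resources = [4, 3], total = 7
  t=11: active resources = [3], total = 3
  t=12: active resources = [3], total = 3
Peak resource demand = 16

16


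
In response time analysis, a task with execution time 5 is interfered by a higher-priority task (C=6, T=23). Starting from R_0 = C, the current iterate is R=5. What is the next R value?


R_next = C + ceil(R_prev / T_hp) * C_hp
ceil(5 / 23) = ceil(0.2174) = 1
Interference = 1 * 6 = 6
R_next = 5 + 6 = 11

11


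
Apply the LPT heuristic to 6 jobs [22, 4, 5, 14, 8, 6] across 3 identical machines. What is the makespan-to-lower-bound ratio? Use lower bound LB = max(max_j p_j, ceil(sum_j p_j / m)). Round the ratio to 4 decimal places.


LPT order: [22, 14, 8, 6, 5, 4]
Machine loads after assignment: [22, 19, 18]
LPT makespan = 22
Lower bound = max(max_job, ceil(total/3)) = max(22, 20) = 22
Ratio = 22 / 22 = 1.0

1.0


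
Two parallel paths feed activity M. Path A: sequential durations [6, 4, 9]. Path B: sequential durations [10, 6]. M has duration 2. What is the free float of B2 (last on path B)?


ES(B2) = sum of predecessors on chain B = 10
EF(B2) = ES + duration = 10 + 6 = 16
Successor of B2 is M. ES(M) = max(sum(A), sum(B)) = max(19, 16) = 19
Free float = ES(successor) - EF(current) = 19 - 16 = 3

3


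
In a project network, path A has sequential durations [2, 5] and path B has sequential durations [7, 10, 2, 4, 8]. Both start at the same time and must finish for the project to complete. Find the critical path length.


Path A total = 2 + 5 = 7
Path B total = 7 + 10 + 2 + 4 + 8 = 31
Critical path = longest path = max(7, 31) = 31

31


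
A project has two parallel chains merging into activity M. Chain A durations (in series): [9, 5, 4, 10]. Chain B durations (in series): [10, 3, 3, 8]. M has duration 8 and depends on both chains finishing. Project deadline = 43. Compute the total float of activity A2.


Forward pass: ES(A2) = sum of predecessors on chain A = 9
EF = ES + duration = 9 + 5 = 14
Backward pass: LF(M) = deadline = 43; LS(M) = 43 - 8 = 35
LF(A2) = LS(M) - sum(successors on chain A) = 35 - 14 = 21
LS = LF - duration = 21 - 5 = 16
Total float = LS - ES = 16 - 9 = 7

7


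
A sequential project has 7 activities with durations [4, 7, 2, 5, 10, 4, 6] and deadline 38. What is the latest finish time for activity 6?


LF(activity 6) = deadline - sum of successor durations
Successors: activities 7 through 7 with durations [6]
Sum of successor durations = 6
LF = 38 - 6 = 32

32


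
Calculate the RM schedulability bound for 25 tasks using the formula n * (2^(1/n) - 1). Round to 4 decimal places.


Compute 2^(1/25) = 1.0281138267
Subtract 1: 1.0281138267 - 1 = 0.0281138267
Multiply by n: 25 * 0.0281138267 = 0.7028456675
Round to 4 dp: 0.7028

0.7028


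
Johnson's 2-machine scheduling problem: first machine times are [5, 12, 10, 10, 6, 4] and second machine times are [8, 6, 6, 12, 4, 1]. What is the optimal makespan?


Apply Johnson's rule:
  Group 1 (a <= b): [(1, 5, 8), (4, 10, 12)]
  Group 2 (a > b): [(2, 12, 6), (3, 10, 6), (5, 6, 4), (6, 4, 1)]
Optimal job order: [1, 4, 2, 3, 5, 6]
Schedule:
  Job 1: M1 done at 5, M2 done at 13
  Job 4: M1 done at 15, M2 done at 27
  Job 2: M1 done at 27, M2 done at 33
  Job 3: M1 done at 37, M2 done at 43
  Job 5: M1 done at 43, M2 done at 47
  Job 6: M1 done at 47, M2 done at 48
Makespan = 48

48


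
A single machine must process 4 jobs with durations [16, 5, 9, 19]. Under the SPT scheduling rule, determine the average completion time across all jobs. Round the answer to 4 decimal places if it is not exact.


Sort jobs by processing time (SPT order): [5, 9, 16, 19]
Compute completion times sequentially:
  Job 1: processing = 5, completes at 5
  Job 2: processing = 9, completes at 14
  Job 3: processing = 16, completes at 30
  Job 4: processing = 19, completes at 49
Sum of completion times = 98
Average completion time = 98/4 = 24.5

24.5


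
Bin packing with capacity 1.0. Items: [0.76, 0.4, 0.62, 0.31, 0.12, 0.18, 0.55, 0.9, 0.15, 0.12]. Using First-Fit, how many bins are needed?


Place items sequentially using First-Fit:
  Item 0.76 -> new Bin 1
  Item 0.4 -> new Bin 2
  Item 0.62 -> new Bin 3
  Item 0.31 -> Bin 2 (now 0.71)
  Item 0.12 -> Bin 1 (now 0.88)
  Item 0.18 -> Bin 2 (now 0.89)
  Item 0.55 -> new Bin 4
  Item 0.9 -> new Bin 5
  Item 0.15 -> Bin 3 (now 0.77)
  Item 0.12 -> Bin 1 (now 1.0)
Total bins used = 5

5


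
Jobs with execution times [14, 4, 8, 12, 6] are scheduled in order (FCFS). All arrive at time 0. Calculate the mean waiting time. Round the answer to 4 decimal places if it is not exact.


FCFS order (as given): [14, 4, 8, 12, 6]
Waiting times:
  Job 1: wait = 0
  Job 2: wait = 14
  Job 3: wait = 18
  Job 4: wait = 26
  Job 5: wait = 38
Sum of waiting times = 96
Average waiting time = 96/5 = 19.2

19.2


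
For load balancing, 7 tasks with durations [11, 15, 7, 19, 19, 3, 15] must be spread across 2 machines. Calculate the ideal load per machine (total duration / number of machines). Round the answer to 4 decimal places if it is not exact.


Total processing time = 11 + 15 + 7 + 19 + 19 + 3 + 15 = 89
Number of machines = 2
Ideal balanced load = 89 / 2 = 44.5

44.5


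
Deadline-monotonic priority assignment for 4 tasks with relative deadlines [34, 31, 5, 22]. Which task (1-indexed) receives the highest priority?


Sort tasks by relative deadline (ascending):
  Task 3: deadline = 5
  Task 4: deadline = 22
  Task 2: deadline = 31
  Task 1: deadline = 34
Priority order (highest first): [3, 4, 2, 1]
Highest priority task = 3

3


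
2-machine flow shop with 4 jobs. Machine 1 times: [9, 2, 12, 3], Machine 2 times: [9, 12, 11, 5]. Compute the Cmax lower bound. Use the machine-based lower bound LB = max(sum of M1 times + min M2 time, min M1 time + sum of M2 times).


LB1 = sum(M1 times) + min(M2 times) = 26 + 5 = 31
LB2 = min(M1 times) + sum(M2 times) = 2 + 37 = 39
Lower bound = max(LB1, LB2) = max(31, 39) = 39

39


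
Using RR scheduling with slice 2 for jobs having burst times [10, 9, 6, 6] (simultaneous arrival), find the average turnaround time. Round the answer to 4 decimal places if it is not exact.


Time quantum = 2
Execution trace:
  J1 runs 2 units, time = 2
  J2 runs 2 units, time = 4
  J3 runs 2 units, time = 6
  J4 runs 2 units, time = 8
  J1 runs 2 units, time = 10
  J2 runs 2 units, time = 12
  J3 runs 2 units, time = 14
  J4 runs 2 units, time = 16
  J1 runs 2 units, time = 18
  J2 runs 2 units, time = 20
  J3 runs 2 units, time = 22
  J4 runs 2 units, time = 24
  J1 runs 2 units, time = 26
  J2 runs 2 units, time = 28
  J1 runs 2 units, time = 30
  J2 runs 1 units, time = 31
Finish times: [30, 31, 22, 24]
Average turnaround = 107/4 = 26.75

26.75


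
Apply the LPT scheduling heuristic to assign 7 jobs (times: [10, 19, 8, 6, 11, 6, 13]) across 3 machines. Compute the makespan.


Sort jobs in decreasing order (LPT): [19, 13, 11, 10, 8, 6, 6]
Assign each job to the least loaded machine:
  Machine 1: jobs [19, 6], load = 25
  Machine 2: jobs [13, 8, 6], load = 27
  Machine 3: jobs [11, 10], load = 21
Makespan = max load = 27

27


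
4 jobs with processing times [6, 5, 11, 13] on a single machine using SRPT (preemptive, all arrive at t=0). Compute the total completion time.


Since all jobs arrive at t=0, SRPT equals SPT ordering.
SPT order: [5, 6, 11, 13]
Completion times:
  Job 1: p=5, C=5
  Job 2: p=6, C=11
  Job 3: p=11, C=22
  Job 4: p=13, C=35
Total completion time = 5 + 11 + 22 + 35 = 73

73


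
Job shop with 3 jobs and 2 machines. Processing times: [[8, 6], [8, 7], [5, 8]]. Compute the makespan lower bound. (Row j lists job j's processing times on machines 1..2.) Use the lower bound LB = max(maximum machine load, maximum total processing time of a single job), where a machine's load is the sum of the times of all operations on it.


Machine loads:
  Machine 1: 8 + 8 + 5 = 21
  Machine 2: 6 + 7 + 8 = 21
Max machine load = 21
Job totals:
  Job 1: 14
  Job 2: 15
  Job 3: 13
Max job total = 15
Lower bound = max(21, 15) = 21

21


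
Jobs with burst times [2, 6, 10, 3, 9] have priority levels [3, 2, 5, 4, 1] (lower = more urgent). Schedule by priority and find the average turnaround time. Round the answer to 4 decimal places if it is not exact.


Sort by priority (ascending = highest first):
Order: [(1, 9), (2, 6), (3, 2), (4, 3), (5, 10)]
Completion times:
  Priority 1, burst=9, C=9
  Priority 2, burst=6, C=15
  Priority 3, burst=2, C=17
  Priority 4, burst=3, C=20
  Priority 5, burst=10, C=30
Average turnaround = 91/5 = 18.2

18.2


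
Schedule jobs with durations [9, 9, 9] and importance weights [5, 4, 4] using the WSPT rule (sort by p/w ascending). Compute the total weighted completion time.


Compute p/w ratios and sort ascending (WSPT): [(9, 5), (9, 4), (9, 4)]
Compute weighted completion times:
  Job (p=9,w=5): C=9, w*C=5*9=45
  Job (p=9,w=4): C=18, w*C=4*18=72
  Job (p=9,w=4): C=27, w*C=4*27=108
Total weighted completion time = 225

225


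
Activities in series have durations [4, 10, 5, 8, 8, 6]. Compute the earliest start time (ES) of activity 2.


Activity 2 starts after activities 1 through 1 complete.
Predecessor durations: [4]
ES = 4 = 4

4


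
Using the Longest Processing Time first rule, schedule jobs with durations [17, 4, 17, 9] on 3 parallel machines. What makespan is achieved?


Sort jobs in decreasing order (LPT): [17, 17, 9, 4]
Assign each job to the least loaded machine:
  Machine 1: jobs [17], load = 17
  Machine 2: jobs [17], load = 17
  Machine 3: jobs [9, 4], load = 13
Makespan = max load = 17

17


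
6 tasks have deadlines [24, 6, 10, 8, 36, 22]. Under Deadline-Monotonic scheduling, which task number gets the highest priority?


Sort tasks by relative deadline (ascending):
  Task 2: deadline = 6
  Task 4: deadline = 8
  Task 3: deadline = 10
  Task 6: deadline = 22
  Task 1: deadline = 24
  Task 5: deadline = 36
Priority order (highest first): [2, 4, 3, 6, 1, 5]
Highest priority task = 2

2


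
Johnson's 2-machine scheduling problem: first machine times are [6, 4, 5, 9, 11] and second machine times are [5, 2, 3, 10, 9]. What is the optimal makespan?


Apply Johnson's rule:
  Group 1 (a <= b): [(4, 9, 10)]
  Group 2 (a > b): [(5, 11, 9), (1, 6, 5), (3, 5, 3), (2, 4, 2)]
Optimal job order: [4, 5, 1, 3, 2]
Schedule:
  Job 4: M1 done at 9, M2 done at 19
  Job 5: M1 done at 20, M2 done at 29
  Job 1: M1 done at 26, M2 done at 34
  Job 3: M1 done at 31, M2 done at 37
  Job 2: M1 done at 35, M2 done at 39
Makespan = 39

39


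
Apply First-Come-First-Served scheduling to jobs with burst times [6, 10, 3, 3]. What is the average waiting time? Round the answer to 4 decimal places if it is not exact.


FCFS order (as given): [6, 10, 3, 3]
Waiting times:
  Job 1: wait = 0
  Job 2: wait = 6
  Job 3: wait = 16
  Job 4: wait = 19
Sum of waiting times = 41
Average waiting time = 41/4 = 10.25

10.25


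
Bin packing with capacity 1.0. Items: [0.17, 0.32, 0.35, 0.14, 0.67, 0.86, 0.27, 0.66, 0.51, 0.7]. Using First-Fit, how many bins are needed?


Place items sequentially using First-Fit:
  Item 0.17 -> new Bin 1
  Item 0.32 -> Bin 1 (now 0.49)
  Item 0.35 -> Bin 1 (now 0.84)
  Item 0.14 -> Bin 1 (now 0.98)
  Item 0.67 -> new Bin 2
  Item 0.86 -> new Bin 3
  Item 0.27 -> Bin 2 (now 0.94)
  Item 0.66 -> new Bin 4
  Item 0.51 -> new Bin 5
  Item 0.7 -> new Bin 6
Total bins used = 6

6


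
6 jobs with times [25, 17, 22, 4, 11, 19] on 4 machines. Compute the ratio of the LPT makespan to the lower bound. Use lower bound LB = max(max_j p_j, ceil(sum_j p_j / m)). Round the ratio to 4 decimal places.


LPT order: [25, 22, 19, 17, 11, 4]
Machine loads after assignment: [25, 22, 23, 28]
LPT makespan = 28
Lower bound = max(max_job, ceil(total/4)) = max(25, 25) = 25
Ratio = 28 / 25 = 1.12

1.12


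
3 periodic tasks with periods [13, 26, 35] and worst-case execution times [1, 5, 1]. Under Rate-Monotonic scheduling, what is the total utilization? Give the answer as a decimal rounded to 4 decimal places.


Compute individual utilizations (exact fractions):
  Task 1: C/T = 1/13 (approx. 0.0769)
  Task 2: C/T = 5/26 (approx. 0.1923)
  Task 3: C/T = 1/35 (approx. 0.0286)
Total utilization U = 1/13 + 5/26 + 1/35 = 271/910
Rounded to 4 decimal places: U = 0.2978
RM (Liu & Layland) bound for 3 tasks = 0.779763; compare with U = 271/910 (approx. 0.297802)
U <= bound, so schedulable by RM sufficient condition.

0.2978


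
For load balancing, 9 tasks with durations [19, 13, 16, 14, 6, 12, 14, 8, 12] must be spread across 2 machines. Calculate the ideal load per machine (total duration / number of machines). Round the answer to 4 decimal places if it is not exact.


Total processing time = 19 + 13 + 16 + 14 + 6 + 12 + 14 + 8 + 12 = 114
Number of machines = 2
Ideal balanced load = 114 / 2 = 57.0

57.0


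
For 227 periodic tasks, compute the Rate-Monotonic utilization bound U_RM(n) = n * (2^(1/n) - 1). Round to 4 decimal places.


Compute 2^(1/227) = 1.0030581785
Subtract 1: 1.0030581785 - 1 = 0.0030581785
Multiply by n: 227 * 0.0030581785 = 0.6942065195
Round to 4 dp: 0.6942

0.6942


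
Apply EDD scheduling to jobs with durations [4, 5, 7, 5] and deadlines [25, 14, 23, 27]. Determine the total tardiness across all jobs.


Sort by due date (EDD order): [(5, 14), (7, 23), (4, 25), (5, 27)]
Compute completion times and tardiness:
  Job 1: p=5, d=14, C=5, tardiness=max(0,5-14)=0
  Job 2: p=7, d=23, C=12, tardiness=max(0,12-23)=0
  Job 3: p=4, d=25, C=16, tardiness=max(0,16-25)=0
  Job 4: p=5, d=27, C=21, tardiness=max(0,21-27)=0
Total tardiness = 0

0


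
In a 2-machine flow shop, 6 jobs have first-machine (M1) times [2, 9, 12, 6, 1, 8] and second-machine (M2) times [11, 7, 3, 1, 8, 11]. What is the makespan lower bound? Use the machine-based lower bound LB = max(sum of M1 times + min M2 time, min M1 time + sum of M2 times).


LB1 = sum(M1 times) + min(M2 times) = 38 + 1 = 39
LB2 = min(M1 times) + sum(M2 times) = 1 + 41 = 42
Lower bound = max(LB1, LB2) = max(39, 42) = 42

42


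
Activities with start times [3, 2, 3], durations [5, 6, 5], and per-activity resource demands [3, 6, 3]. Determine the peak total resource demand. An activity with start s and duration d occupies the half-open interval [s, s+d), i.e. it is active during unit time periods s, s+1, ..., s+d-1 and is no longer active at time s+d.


Each activity i is active on [start_i, start_i + duration_i).
Compute total resource usage per time slot:
  t=0: active resources = [], total = 0
  t=1: active resources = [], total = 0
  t=2: active resources = [6], total = 6
  t=3: active resources = [3, 6, 3], total = 12
  t=4: active resources = [3, 6, 3], total = 12
  t=5: active resources = [3, 6, 3], total = 12
  t=6: active resources = [3, 6, 3], total = 12
  t=7: active resources = [3, 6, 3], total = 12
Peak resource demand = 12

12


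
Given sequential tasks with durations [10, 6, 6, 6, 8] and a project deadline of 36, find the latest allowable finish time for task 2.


LF(activity 2) = deadline - sum of successor durations
Successors: activities 3 through 5 with durations [6, 6, 8]
Sum of successor durations = 20
LF = 36 - 20 = 16

16


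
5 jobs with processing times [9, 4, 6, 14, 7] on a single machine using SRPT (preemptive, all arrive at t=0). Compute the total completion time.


Since all jobs arrive at t=0, SRPT equals SPT ordering.
SPT order: [4, 6, 7, 9, 14]
Completion times:
  Job 1: p=4, C=4
  Job 2: p=6, C=10
  Job 3: p=7, C=17
  Job 4: p=9, C=26
  Job 5: p=14, C=40
Total completion time = 4 + 10 + 17 + 26 + 40 = 97

97


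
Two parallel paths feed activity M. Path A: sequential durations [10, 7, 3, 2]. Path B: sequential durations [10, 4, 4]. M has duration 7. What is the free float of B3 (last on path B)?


ES(B3) = sum of predecessors on chain B = 14
EF(B3) = ES + duration = 14 + 4 = 18
Successor of B3 is M. ES(M) = max(sum(A), sum(B)) = max(22, 18) = 22
Free float = ES(successor) - EF(current) = 22 - 18 = 4

4


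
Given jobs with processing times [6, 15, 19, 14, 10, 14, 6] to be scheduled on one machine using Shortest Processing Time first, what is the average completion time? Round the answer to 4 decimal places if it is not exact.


Sort jobs by processing time (SPT order): [6, 6, 10, 14, 14, 15, 19]
Compute completion times sequentially:
  Job 1: processing = 6, completes at 6
  Job 2: processing = 6, completes at 12
  Job 3: processing = 10, completes at 22
  Job 4: processing = 14, completes at 36
  Job 5: processing = 14, completes at 50
  Job 6: processing = 15, completes at 65
  Job 7: processing = 19, completes at 84
Sum of completion times = 275
Average completion time = 275/7 = 39.2857

39.2857


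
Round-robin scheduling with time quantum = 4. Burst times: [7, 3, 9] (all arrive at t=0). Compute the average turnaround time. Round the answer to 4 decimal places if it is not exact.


Time quantum = 4
Execution trace:
  J1 runs 4 units, time = 4
  J2 runs 3 units, time = 7
  J3 runs 4 units, time = 11
  J1 runs 3 units, time = 14
  J3 runs 4 units, time = 18
  J3 runs 1 units, time = 19
Finish times: [14, 7, 19]
Average turnaround = 40/3 = 13.3333

13.3333


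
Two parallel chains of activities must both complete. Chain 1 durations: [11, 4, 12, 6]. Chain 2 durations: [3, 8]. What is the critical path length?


Path A total = 11 + 4 + 12 + 6 = 33
Path B total = 3 + 8 = 11
Critical path = longest path = max(33, 11) = 33

33


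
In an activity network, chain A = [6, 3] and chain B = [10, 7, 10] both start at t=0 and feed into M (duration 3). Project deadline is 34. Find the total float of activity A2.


Forward pass: ES(A2) = sum of predecessors on chain A = 6
EF = ES + duration = 6 + 3 = 9
Backward pass: LF(M) = deadline = 34; LS(M) = 34 - 3 = 31
LF(A2) = LS(M) - sum(successors on chain A) = 31 - 0 = 31
LS = LF - duration = 31 - 3 = 28
Total float = LS - ES = 28 - 6 = 22

22


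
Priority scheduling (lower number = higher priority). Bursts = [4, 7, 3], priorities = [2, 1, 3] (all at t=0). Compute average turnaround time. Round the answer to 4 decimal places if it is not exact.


Sort by priority (ascending = highest first):
Order: [(1, 7), (2, 4), (3, 3)]
Completion times:
  Priority 1, burst=7, C=7
  Priority 2, burst=4, C=11
  Priority 3, burst=3, C=14
Average turnaround = 32/3 = 10.6667

10.6667


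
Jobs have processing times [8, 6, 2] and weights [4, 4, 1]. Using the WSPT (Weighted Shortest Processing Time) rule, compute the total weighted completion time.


Compute p/w ratios and sort ascending (WSPT): [(6, 4), (8, 4), (2, 1)]
Compute weighted completion times:
  Job (p=6,w=4): C=6, w*C=4*6=24
  Job (p=8,w=4): C=14, w*C=4*14=56
  Job (p=2,w=1): C=16, w*C=1*16=16
Total weighted completion time = 96

96


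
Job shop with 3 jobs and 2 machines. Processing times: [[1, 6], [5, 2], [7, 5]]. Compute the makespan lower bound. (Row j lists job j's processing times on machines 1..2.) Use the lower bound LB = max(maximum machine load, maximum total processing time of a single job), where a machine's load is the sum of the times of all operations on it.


Machine loads:
  Machine 1: 1 + 5 + 7 = 13
  Machine 2: 6 + 2 + 5 = 13
Max machine load = 13
Job totals:
  Job 1: 7
  Job 2: 7
  Job 3: 12
Max job total = 12
Lower bound = max(13, 12) = 13

13


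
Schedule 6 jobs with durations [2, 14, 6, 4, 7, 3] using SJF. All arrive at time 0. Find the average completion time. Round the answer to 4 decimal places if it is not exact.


SJF order (ascending): [2, 3, 4, 6, 7, 14]
Completion times:
  Job 1: burst=2, C=2
  Job 2: burst=3, C=5
  Job 3: burst=4, C=9
  Job 4: burst=6, C=15
  Job 5: burst=7, C=22
  Job 6: burst=14, C=36
Average completion = 89/6 = 14.8333

14.8333


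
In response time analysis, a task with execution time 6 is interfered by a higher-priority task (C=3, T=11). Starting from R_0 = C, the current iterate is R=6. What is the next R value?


R_next = C + ceil(R_prev / T_hp) * C_hp
ceil(6 / 11) = ceil(0.5455) = 1
Interference = 1 * 3 = 3
R_next = 6 + 3 = 9

9


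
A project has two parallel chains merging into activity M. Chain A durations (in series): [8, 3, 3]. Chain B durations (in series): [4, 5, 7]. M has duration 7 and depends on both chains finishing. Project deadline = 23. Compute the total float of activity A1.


Forward pass: ES(A1) = sum of predecessors on chain A = 0
EF = ES + duration = 0 + 8 = 8
Backward pass: LF(M) = deadline = 23; LS(M) = 23 - 7 = 16
LF(A1) = LS(M) - sum(successors on chain A) = 16 - 6 = 10
LS = LF - duration = 10 - 8 = 2
Total float = LS - ES = 2 - 0 = 2

2


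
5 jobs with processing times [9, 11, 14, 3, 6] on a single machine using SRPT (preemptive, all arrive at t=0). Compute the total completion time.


Since all jobs arrive at t=0, SRPT equals SPT ordering.
SPT order: [3, 6, 9, 11, 14]
Completion times:
  Job 1: p=3, C=3
  Job 2: p=6, C=9
  Job 3: p=9, C=18
  Job 4: p=11, C=29
  Job 5: p=14, C=43
Total completion time = 3 + 9 + 18 + 29 + 43 = 102

102


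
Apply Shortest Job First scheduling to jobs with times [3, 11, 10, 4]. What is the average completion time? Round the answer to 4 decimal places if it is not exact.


SJF order (ascending): [3, 4, 10, 11]
Completion times:
  Job 1: burst=3, C=3
  Job 2: burst=4, C=7
  Job 3: burst=10, C=17
  Job 4: burst=11, C=28
Average completion = 55/4 = 13.75

13.75


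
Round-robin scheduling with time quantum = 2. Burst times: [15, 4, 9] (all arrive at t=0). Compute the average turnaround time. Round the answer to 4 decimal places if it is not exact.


Time quantum = 2
Execution trace:
  J1 runs 2 units, time = 2
  J2 runs 2 units, time = 4
  J3 runs 2 units, time = 6
  J1 runs 2 units, time = 8
  J2 runs 2 units, time = 10
  J3 runs 2 units, time = 12
  J1 runs 2 units, time = 14
  J3 runs 2 units, time = 16
  J1 runs 2 units, time = 18
  J3 runs 2 units, time = 20
  J1 runs 2 units, time = 22
  J3 runs 1 units, time = 23
  J1 runs 2 units, time = 25
  J1 runs 2 units, time = 27
  J1 runs 1 units, time = 28
Finish times: [28, 10, 23]
Average turnaround = 61/3 = 20.3333

20.3333


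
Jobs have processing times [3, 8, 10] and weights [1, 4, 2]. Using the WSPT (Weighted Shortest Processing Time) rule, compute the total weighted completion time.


Compute p/w ratios and sort ascending (WSPT): [(8, 4), (3, 1), (10, 2)]
Compute weighted completion times:
  Job (p=8,w=4): C=8, w*C=4*8=32
  Job (p=3,w=1): C=11, w*C=1*11=11
  Job (p=10,w=2): C=21, w*C=2*21=42
Total weighted completion time = 85

85


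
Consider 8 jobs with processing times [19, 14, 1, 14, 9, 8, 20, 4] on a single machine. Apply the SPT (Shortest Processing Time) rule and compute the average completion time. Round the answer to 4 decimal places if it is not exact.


Sort jobs by processing time (SPT order): [1, 4, 8, 9, 14, 14, 19, 20]
Compute completion times sequentially:
  Job 1: processing = 1, completes at 1
  Job 2: processing = 4, completes at 5
  Job 3: processing = 8, completes at 13
  Job 4: processing = 9, completes at 22
  Job 5: processing = 14, completes at 36
  Job 6: processing = 14, completes at 50
  Job 7: processing = 19, completes at 69
  Job 8: processing = 20, completes at 89
Sum of completion times = 285
Average completion time = 285/8 = 35.625

35.625


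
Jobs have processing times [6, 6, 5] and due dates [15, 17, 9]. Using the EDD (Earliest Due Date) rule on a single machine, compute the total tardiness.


Sort by due date (EDD order): [(5, 9), (6, 15), (6, 17)]
Compute completion times and tardiness:
  Job 1: p=5, d=9, C=5, tardiness=max(0,5-9)=0
  Job 2: p=6, d=15, C=11, tardiness=max(0,11-15)=0
  Job 3: p=6, d=17, C=17, tardiness=max(0,17-17)=0
Total tardiness = 0

0


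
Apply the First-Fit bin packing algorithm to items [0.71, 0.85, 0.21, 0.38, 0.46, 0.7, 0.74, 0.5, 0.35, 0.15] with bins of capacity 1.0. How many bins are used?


Place items sequentially using First-Fit:
  Item 0.71 -> new Bin 1
  Item 0.85 -> new Bin 2
  Item 0.21 -> Bin 1 (now 0.92)
  Item 0.38 -> new Bin 3
  Item 0.46 -> Bin 3 (now 0.84)
  Item 0.7 -> new Bin 4
  Item 0.74 -> new Bin 5
  Item 0.5 -> new Bin 6
  Item 0.35 -> Bin 6 (now 0.85)
  Item 0.15 -> Bin 2 (now 1.0)
Total bins used = 6

6


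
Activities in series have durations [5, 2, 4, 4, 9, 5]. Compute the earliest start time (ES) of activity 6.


Activity 6 starts after activities 1 through 5 complete.
Predecessor durations: [5, 2, 4, 4, 9]
ES = 5 + 2 + 4 + 4 + 9 = 24

24


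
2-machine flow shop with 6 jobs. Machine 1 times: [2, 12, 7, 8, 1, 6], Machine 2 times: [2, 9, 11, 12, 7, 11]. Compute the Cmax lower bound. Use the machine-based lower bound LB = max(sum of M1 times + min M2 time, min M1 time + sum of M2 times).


LB1 = sum(M1 times) + min(M2 times) = 36 + 2 = 38
LB2 = min(M1 times) + sum(M2 times) = 1 + 52 = 53
Lower bound = max(LB1, LB2) = max(38, 53) = 53

53


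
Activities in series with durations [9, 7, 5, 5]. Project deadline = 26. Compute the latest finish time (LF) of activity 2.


LF(activity 2) = deadline - sum of successor durations
Successors: activities 3 through 4 with durations [5, 5]
Sum of successor durations = 10
LF = 26 - 10 = 16

16


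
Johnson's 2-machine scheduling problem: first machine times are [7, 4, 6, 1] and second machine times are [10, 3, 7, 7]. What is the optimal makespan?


Apply Johnson's rule:
  Group 1 (a <= b): [(4, 1, 7), (3, 6, 7), (1, 7, 10)]
  Group 2 (a > b): [(2, 4, 3)]
Optimal job order: [4, 3, 1, 2]
Schedule:
  Job 4: M1 done at 1, M2 done at 8
  Job 3: M1 done at 7, M2 done at 15
  Job 1: M1 done at 14, M2 done at 25
  Job 2: M1 done at 18, M2 done at 28
Makespan = 28

28


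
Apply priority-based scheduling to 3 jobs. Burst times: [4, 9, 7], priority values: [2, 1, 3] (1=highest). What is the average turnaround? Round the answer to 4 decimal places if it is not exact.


Sort by priority (ascending = highest first):
Order: [(1, 9), (2, 4), (3, 7)]
Completion times:
  Priority 1, burst=9, C=9
  Priority 2, burst=4, C=13
  Priority 3, burst=7, C=20
Average turnaround = 42/3 = 14.0

14.0


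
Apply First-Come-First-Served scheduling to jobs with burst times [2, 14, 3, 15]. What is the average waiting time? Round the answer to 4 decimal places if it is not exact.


FCFS order (as given): [2, 14, 3, 15]
Waiting times:
  Job 1: wait = 0
  Job 2: wait = 2
  Job 3: wait = 16
  Job 4: wait = 19
Sum of waiting times = 37
Average waiting time = 37/4 = 9.25

9.25


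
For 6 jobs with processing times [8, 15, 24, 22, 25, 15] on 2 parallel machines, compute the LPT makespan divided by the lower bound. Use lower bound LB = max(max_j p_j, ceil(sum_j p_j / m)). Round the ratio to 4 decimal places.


LPT order: [25, 24, 22, 15, 15, 8]
Machine loads after assignment: [55, 54]
LPT makespan = 55
Lower bound = max(max_job, ceil(total/2)) = max(25, 55) = 55
Ratio = 55 / 55 = 1.0

1.0


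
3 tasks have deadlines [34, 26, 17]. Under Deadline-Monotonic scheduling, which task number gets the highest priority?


Sort tasks by relative deadline (ascending):
  Task 3: deadline = 17
  Task 2: deadline = 26
  Task 1: deadline = 34
Priority order (highest first): [3, 2, 1]
Highest priority task = 3

3


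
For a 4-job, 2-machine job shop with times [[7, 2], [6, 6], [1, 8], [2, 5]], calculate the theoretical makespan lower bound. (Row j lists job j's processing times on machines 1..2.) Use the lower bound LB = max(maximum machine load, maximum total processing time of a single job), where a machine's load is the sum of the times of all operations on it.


Machine loads:
  Machine 1: 7 + 6 + 1 + 2 = 16
  Machine 2: 2 + 6 + 8 + 5 = 21
Max machine load = 21
Job totals:
  Job 1: 9
  Job 2: 12
  Job 3: 9
  Job 4: 7
Max job total = 12
Lower bound = max(21, 12) = 21

21


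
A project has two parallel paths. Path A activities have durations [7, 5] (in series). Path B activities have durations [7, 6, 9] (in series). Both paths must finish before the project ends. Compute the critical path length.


Path A total = 7 + 5 = 12
Path B total = 7 + 6 + 9 = 22
Critical path = longest path = max(12, 22) = 22

22


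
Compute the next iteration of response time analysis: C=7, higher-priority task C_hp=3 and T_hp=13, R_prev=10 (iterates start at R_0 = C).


R_next = C + ceil(R_prev / T_hp) * C_hp
ceil(10 / 13) = ceil(0.7692) = 1
Interference = 1 * 3 = 3
R_next = 7 + 3 = 10
R_next = R_prev, so the iteration has converged (response time = 10).

10


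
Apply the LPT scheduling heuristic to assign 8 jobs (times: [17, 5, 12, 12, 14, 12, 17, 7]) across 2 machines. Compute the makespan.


Sort jobs in decreasing order (LPT): [17, 17, 14, 12, 12, 12, 7, 5]
Assign each job to the least loaded machine:
  Machine 1: jobs [17, 14, 12, 5], load = 48
  Machine 2: jobs [17, 12, 12, 7], load = 48
Makespan = max load = 48

48


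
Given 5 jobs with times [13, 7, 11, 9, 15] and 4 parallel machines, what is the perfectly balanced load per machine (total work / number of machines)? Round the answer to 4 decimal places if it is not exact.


Total processing time = 13 + 7 + 11 + 9 + 15 = 55
Number of machines = 4
Ideal balanced load = 55 / 4 = 13.75

13.75


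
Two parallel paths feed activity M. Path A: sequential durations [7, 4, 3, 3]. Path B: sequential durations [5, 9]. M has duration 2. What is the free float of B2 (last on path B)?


ES(B2) = sum of predecessors on chain B = 5
EF(B2) = ES + duration = 5 + 9 = 14
Successor of B2 is M. ES(M) = max(sum(A), sum(B)) = max(17, 14) = 17
Free float = ES(successor) - EF(current) = 17 - 14 = 3

3


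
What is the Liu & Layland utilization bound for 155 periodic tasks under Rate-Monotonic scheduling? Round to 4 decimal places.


Compute 2^(1/155) = 1.0044819312
Subtract 1: 1.0044819312 - 1 = 0.0044819312
Multiply by n: 155 * 0.0044819312 = 0.6946993360
Round to 4 dp: 0.6947

0.6947


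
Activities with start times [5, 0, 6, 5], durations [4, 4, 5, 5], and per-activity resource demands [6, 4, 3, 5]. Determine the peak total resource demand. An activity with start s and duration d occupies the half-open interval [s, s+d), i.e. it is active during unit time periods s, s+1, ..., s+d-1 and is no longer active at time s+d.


Each activity i is active on [start_i, start_i + duration_i).
Compute total resource usage per time slot:
  t=0: active resources = [4], total = 4
  t=1: active resources = [4], total = 4
  t=2: active resources = [4], total = 4
  t=3: active resources = [4], total = 4
  t=4: active resources = [], total = 0
  t=5: active resources = [6, 5], total = 11
  t=6: active resources = [6, 3, 5], total = 14
  t=7: active resources = [6, 3, 5], total = 14
  t=8: active resources = [6, 3, 5], total = 14
  t=9: active resources = [3, 5], total = 8
  t=10: active resources = [3], total = 3
Peak resource demand = 14

14


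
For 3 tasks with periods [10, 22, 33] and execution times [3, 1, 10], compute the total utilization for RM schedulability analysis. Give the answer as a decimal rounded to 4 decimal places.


Compute individual utilizations (exact fractions):
  Task 1: C/T = 3/10 (approx. 0.3)
  Task 2: C/T = 1/22 (approx. 0.0455)
  Task 3: C/T = 10/33 (approx. 0.303)
Total utilization U = 3/10 + 1/22 + 10/33 = 107/165
Rounded to 4 decimal places: U = 0.6485
RM (Liu & Layland) bound for 3 tasks = 0.779763; compare with U = 107/165 (approx. 0.648485)
U <= bound, so schedulable by RM sufficient condition.

0.6485


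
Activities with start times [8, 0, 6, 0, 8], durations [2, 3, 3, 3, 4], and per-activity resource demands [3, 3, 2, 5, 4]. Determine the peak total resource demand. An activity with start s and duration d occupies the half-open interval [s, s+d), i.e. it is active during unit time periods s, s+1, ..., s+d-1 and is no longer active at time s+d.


Each activity i is active on [start_i, start_i + duration_i).
Compute total resource usage per time slot:
  t=0: active resources = [3, 5], total = 8
  t=1: active resources = [3, 5], total = 8
  t=2: active resources = [3, 5], total = 8
  t=3: active resources = [], total = 0
  t=4: active resources = [], total = 0
  t=5: active resources = [], total = 0
  t=6: active resources = [2], total = 2
  t=7: active resources = [2], total = 2
  t=8: active resources = [3, 2, 4], total = 9
  t=9: active resources = [3, 4], total = 7
  t=10: active resources = [4], total = 4
  t=11: active resources = [4], total = 4
Peak resource demand = 9

9


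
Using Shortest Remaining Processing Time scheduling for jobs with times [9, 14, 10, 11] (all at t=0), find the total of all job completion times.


Since all jobs arrive at t=0, SRPT equals SPT ordering.
SPT order: [9, 10, 11, 14]
Completion times:
  Job 1: p=9, C=9
  Job 2: p=10, C=19
  Job 3: p=11, C=30
  Job 4: p=14, C=44
Total completion time = 9 + 19 + 30 + 44 = 102

102


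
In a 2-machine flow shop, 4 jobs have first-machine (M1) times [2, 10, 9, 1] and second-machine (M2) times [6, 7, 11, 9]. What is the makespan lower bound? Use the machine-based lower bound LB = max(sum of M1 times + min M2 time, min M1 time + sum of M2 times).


LB1 = sum(M1 times) + min(M2 times) = 22 + 6 = 28
LB2 = min(M1 times) + sum(M2 times) = 1 + 33 = 34
Lower bound = max(LB1, LB2) = max(28, 34) = 34

34


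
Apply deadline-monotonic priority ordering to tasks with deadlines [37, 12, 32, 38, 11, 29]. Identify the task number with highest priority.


Sort tasks by relative deadline (ascending):
  Task 5: deadline = 11
  Task 2: deadline = 12
  Task 6: deadline = 29
  Task 3: deadline = 32
  Task 1: deadline = 37
  Task 4: deadline = 38
Priority order (highest first): [5, 2, 6, 3, 1, 4]
Highest priority task = 5

5


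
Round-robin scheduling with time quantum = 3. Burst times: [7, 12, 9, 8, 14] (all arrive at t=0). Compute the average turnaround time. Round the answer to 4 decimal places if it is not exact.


Time quantum = 3
Execution trace:
  J1 runs 3 units, time = 3
  J2 runs 3 units, time = 6
  J3 runs 3 units, time = 9
  J4 runs 3 units, time = 12
  J5 runs 3 units, time = 15
  J1 runs 3 units, time = 18
  J2 runs 3 units, time = 21
  J3 runs 3 units, time = 24
  J4 runs 3 units, time = 27
  J5 runs 3 units, time = 30
  J1 runs 1 units, time = 31
  J2 runs 3 units, time = 34
  J3 runs 3 units, time = 37
  J4 runs 2 units, time = 39
  J5 runs 3 units, time = 42
  J2 runs 3 units, time = 45
  J5 runs 3 units, time = 48
  J5 runs 2 units, time = 50
Finish times: [31, 45, 37, 39, 50]
Average turnaround = 202/5 = 40.4

40.4


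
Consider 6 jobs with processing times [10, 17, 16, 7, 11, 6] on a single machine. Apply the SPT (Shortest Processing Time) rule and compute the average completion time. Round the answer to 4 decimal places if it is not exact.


Sort jobs by processing time (SPT order): [6, 7, 10, 11, 16, 17]
Compute completion times sequentially:
  Job 1: processing = 6, completes at 6
  Job 2: processing = 7, completes at 13
  Job 3: processing = 10, completes at 23
  Job 4: processing = 11, completes at 34
  Job 5: processing = 16, completes at 50
  Job 6: processing = 17, completes at 67
Sum of completion times = 193
Average completion time = 193/6 = 32.1667

32.1667


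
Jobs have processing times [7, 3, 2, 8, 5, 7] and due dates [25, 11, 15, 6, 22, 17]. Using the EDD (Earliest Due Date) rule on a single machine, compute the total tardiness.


Sort by due date (EDD order): [(8, 6), (3, 11), (2, 15), (7, 17), (5, 22), (7, 25)]
Compute completion times and tardiness:
  Job 1: p=8, d=6, C=8, tardiness=max(0,8-6)=2
  Job 2: p=3, d=11, C=11, tardiness=max(0,11-11)=0
  Job 3: p=2, d=15, C=13, tardiness=max(0,13-15)=0
  Job 4: p=7, d=17, C=20, tardiness=max(0,20-17)=3
  Job 5: p=5, d=22, C=25, tardiness=max(0,25-22)=3
  Job 6: p=7, d=25, C=32, tardiness=max(0,32-25)=7
Total tardiness = 15

15


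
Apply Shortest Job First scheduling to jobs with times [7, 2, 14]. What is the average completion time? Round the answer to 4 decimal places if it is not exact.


SJF order (ascending): [2, 7, 14]
Completion times:
  Job 1: burst=2, C=2
  Job 2: burst=7, C=9
  Job 3: burst=14, C=23
Average completion = 34/3 = 11.3333

11.3333


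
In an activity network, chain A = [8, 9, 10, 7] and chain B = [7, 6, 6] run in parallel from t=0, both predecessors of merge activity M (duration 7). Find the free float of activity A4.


ES(A4) = sum of predecessors on chain A = 27
EF(A4) = ES + duration = 27 + 7 = 34
Successor of A4 is M. ES(M) = max(sum(A), sum(B)) = max(34, 19) = 34
Free float = ES(successor) - EF(current) = 34 - 34 = 0

0


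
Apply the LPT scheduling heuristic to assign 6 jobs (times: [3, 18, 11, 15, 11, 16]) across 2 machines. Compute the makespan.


Sort jobs in decreasing order (LPT): [18, 16, 15, 11, 11, 3]
Assign each job to the least loaded machine:
  Machine 1: jobs [18, 11, 11], load = 40
  Machine 2: jobs [16, 15, 3], load = 34
Makespan = max load = 40

40


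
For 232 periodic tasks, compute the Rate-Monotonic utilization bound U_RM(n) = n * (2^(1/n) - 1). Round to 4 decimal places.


Compute 2^(1/232) = 1.0029921710
Subtract 1: 1.0029921710 - 1 = 0.0029921710
Multiply by n: 232 * 0.0029921710 = 0.6941836720
Round to 4 dp: 0.6942

0.6942


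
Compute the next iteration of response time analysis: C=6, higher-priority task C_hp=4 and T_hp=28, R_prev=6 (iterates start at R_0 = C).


R_next = C + ceil(R_prev / T_hp) * C_hp
ceil(6 / 28) = ceil(0.2143) = 1
Interference = 1 * 4 = 4
R_next = 6 + 4 = 10

10


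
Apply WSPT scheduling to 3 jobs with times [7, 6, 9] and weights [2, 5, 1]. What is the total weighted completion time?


Compute p/w ratios and sort ascending (WSPT): [(6, 5), (7, 2), (9, 1)]
Compute weighted completion times:
  Job (p=6,w=5): C=6, w*C=5*6=30
  Job (p=7,w=2): C=13, w*C=2*13=26
  Job (p=9,w=1): C=22, w*C=1*22=22
Total weighted completion time = 78

78


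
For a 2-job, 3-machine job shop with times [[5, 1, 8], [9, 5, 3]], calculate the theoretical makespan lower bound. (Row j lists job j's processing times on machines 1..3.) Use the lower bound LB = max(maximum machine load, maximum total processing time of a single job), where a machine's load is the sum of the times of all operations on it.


Machine loads:
  Machine 1: 5 + 9 = 14
  Machine 2: 1 + 5 = 6
  Machine 3: 8 + 3 = 11
Max machine load = 14
Job totals:
  Job 1: 14
  Job 2: 17
Max job total = 17
Lower bound = max(14, 17) = 17

17
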